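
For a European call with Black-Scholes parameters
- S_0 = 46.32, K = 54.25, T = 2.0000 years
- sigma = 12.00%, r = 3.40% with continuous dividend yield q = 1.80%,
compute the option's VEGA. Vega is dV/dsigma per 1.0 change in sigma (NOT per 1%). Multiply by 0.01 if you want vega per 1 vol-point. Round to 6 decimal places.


Answer: Vega = 20.305076

Derivation:
d1 = -0.6577811285; d2 = -0.8274867560
phi(d1) = 0.3213332476; exp(-qT) = 0.9646402935; exp(-rT) = 0.9342604736
Vega = S * exp(-qT) * phi(d1) * sqrt(T) = 46.3200 * 0.9646402935 * 0.3213332476 * 1.4142135624 = 20.305076


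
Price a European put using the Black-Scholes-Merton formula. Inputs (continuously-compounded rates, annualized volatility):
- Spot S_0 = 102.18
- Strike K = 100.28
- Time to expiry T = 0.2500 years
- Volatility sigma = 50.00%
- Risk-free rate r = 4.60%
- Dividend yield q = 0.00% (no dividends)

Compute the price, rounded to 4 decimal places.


Answer: Price = 8.5626

Derivation:
d1 = (ln(S/K) + (r - q + 0.5*sigma^2) * T) / (sigma * sqrt(T)) = 0.24607876
d2 = d1 - sigma * sqrt(T) = -0.00392124
exp(-rT) = 0.98856587; exp(-qT) = 1.00000000
P = K * exp(-rT) * N(-d2) - S_0 * exp(-qT) * N(-d1)
N(-d1) = 0.40281063; N(-d2) = 0.50156434
P = 100.2800 * 0.98856587 * 0.50156434 - 102.1800 * 1.00000000 * 0.40281063 = 8.5626


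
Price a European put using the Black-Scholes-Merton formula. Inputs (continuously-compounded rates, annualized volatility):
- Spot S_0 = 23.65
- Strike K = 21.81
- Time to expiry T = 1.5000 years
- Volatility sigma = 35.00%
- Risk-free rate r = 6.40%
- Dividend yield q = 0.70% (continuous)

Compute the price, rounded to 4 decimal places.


Answer: Price = 2.1407

Derivation:
d1 = (ln(S/K) + (r - q + 0.5*sigma^2) * T) / (sigma * sqrt(T)) = 0.60273669
d2 = d1 - sigma * sqrt(T) = 0.17407599
exp(-rT) = 0.90846402; exp(-qT) = 0.98955493
P = K * exp(-rT) * N(-d2) - S_0 * exp(-qT) * N(-d1)
N(-d1) = 0.27334193; N(-d2) = 0.43090287
P = 21.8100 * 0.90846402 * 0.43090287 - 23.6500 * 0.98955493 * 0.27334193 = 2.1407


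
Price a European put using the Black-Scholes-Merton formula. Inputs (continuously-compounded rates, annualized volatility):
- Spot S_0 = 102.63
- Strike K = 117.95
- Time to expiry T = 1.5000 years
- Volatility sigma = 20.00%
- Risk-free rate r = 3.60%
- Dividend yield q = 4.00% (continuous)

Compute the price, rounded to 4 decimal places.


d1 = (ln(S/K) + (r - q + 0.5*sigma^2) * T) / (sigma * sqrt(T)) = -0.47001837
d2 = d1 - sigma * sqrt(T) = -0.71496735
exp(-rT) = 0.94743211; exp(-qT) = 0.94176453
P = K * exp(-rT) * N(-d2) - S_0 * exp(-qT) * N(-d1)
N(-d1) = 0.68082905; N(-d2) = 0.76268539
P = 117.9500 * 0.94743211 * 0.76268539 - 102.6300 * 0.94176453 * 0.68082905 = 19.4254

Answer: Price = 19.4254


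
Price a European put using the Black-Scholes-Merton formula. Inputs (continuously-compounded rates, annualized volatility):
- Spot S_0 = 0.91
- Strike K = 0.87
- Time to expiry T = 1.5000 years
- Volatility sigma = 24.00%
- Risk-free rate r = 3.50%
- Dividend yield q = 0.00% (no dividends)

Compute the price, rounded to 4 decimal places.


Answer: Price = 0.0646

Derivation:
d1 = (ln(S/K) + (r - q + 0.5*sigma^2) * T) / (sigma * sqrt(T)) = 0.47850574
d2 = d1 - sigma * sqrt(T) = 0.18456697
exp(-rT) = 0.94885432; exp(-qT) = 1.00000000
P = K * exp(-rT) * N(-d2) - S_0 * exp(-qT) * N(-d1)
N(-d1) = 0.31614515; N(-d2) = 0.42678435
P = 0.8700 * 0.94885432 * 0.42678435 - 0.9100 * 1.00000000 * 0.31614515 = 0.0646


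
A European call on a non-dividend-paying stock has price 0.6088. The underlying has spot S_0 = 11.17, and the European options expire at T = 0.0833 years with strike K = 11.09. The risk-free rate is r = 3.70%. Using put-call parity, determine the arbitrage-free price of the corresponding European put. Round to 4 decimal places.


Put-call parity: C - P = S_0 * exp(-qT) - K * exp(-rT).
S_0 * exp(-qT) = 11.1700 * 1.00000000 = 11.17000000
K * exp(-rT) = 11.0900 * 0.99692264 = 11.05587213
P = C - S*exp(-qT) + K*exp(-rT)
P = 0.6088 - 11.17000000 + 11.05587213 = 0.4947

Answer: Put price = 0.4947


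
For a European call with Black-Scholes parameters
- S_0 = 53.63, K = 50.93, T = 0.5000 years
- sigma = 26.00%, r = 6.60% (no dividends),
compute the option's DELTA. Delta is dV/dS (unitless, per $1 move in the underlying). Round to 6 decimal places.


Answer: Delta = 0.709661

Derivation:
d1 = 0.5523943853; d2 = 0.3685466222
phi(d1) = 0.3424915436; exp(-qT) = 1.0000000000; exp(-rT) = 0.9675385596
N(d1) = 0.7096609117
Delta = exp(-qT) * N(d1) = 1.0000000000 * 0.7096609117 = 0.709661


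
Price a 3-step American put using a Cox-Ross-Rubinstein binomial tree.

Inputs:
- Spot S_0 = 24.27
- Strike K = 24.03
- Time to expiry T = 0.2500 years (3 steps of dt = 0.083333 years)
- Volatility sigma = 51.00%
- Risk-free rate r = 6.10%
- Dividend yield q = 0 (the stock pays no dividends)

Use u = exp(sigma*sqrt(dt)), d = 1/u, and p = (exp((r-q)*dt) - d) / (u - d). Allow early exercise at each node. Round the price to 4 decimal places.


Answer: Price = V(0,0) = 2.3769

Derivation:
dt = T/N = 0.083333
u = exp(sigma*sqrt(dt)) = 1.158614; d = 1/u = 0.863100
p = (exp((r-q)*dt) - d) / (u - d) = 0.480506
Discount per step: exp(-r*dt) = 0.994930
Stock lattice S(k, i) with i counting down-moves:
  k=0: S(0,0) = 24.2700
  k=1: S(1,0) = 28.1196; S(1,1) = 20.9474
  k=2: S(2,0) = 32.5797; S(2,1) = 24.2700; S(2,2) = 18.0797
  k=3: S(3,0) = 37.7473; S(3,1) = 28.1196; S(3,2) = 20.9474; S(3,3) = 15.6046
Terminal payoffs V(N, i) = max(K - S_T, 0):
  V(3,0) = 0.000000; V(3,1) = 0.000000; V(3,2) = 3.082555; V(3,3) = 8.425364
Backward induction: V(k, i) = exp(-r*dt) * [p * V(k+1, i) + (1-p) * V(k+1, i+1)]; then take max(V_cont, immediate exercise) for American.
  V(2,0) = exp(-r*dt) * [p*0.000000 + (1-p)*0.000000] = 0.000000; exercise = 0.000000; V(2,0) = max -> 0.000000
  V(2,1) = exp(-r*dt) * [p*0.000000 + (1-p)*3.082555] = 1.593250; exercise = 0.000000; V(2,1) = max -> 1.593250
  V(2,2) = exp(-r*dt) * [p*3.082555 + (1-p)*8.425364] = 5.828410; exercise = 5.950253; V(2,2) = max -> 5.950253
  V(1,0) = exp(-r*dt) * [p*0.000000 + (1-p)*1.593250] = 0.823487; exercise = 0.000000; V(1,0) = max -> 0.823487
  V(1,1) = exp(-r*dt) * [p*1.593250 + (1-p)*5.950253] = 3.837133; exercise = 3.082555; V(1,1) = max -> 3.837133
  V(0,0) = exp(-r*dt) * [p*0.823487 + (1-p)*3.837133] = 2.376945; exercise = 0.000000; V(0,0) = max -> 2.376945


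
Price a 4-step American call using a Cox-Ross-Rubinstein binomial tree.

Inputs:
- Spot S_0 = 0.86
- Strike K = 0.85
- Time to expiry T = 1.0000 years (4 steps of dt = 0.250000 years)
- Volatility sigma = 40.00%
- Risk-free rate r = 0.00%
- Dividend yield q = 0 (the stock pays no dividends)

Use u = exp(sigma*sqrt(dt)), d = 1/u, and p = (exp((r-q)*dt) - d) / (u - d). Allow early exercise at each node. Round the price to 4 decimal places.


dt = T/N = 0.250000
u = exp(sigma*sqrt(dt)) = 1.221403; d = 1/u = 0.818731
p = (exp((r-q)*dt) - d) / (u - d) = 0.450166
Discount per step: exp(-r*dt) = 1.000000
Stock lattice S(k, i) with i counting down-moves:
  k=0: S(0,0) = 0.8600
  k=1: S(1,0) = 1.0504; S(1,1) = 0.7041
  k=2: S(2,0) = 1.2830; S(2,1) = 0.8600; S(2,2) = 0.5765
  k=3: S(3,0) = 1.5670; S(3,1) = 1.0504; S(3,2) = 0.7041; S(3,3) = 0.4720
  k=4: S(4,0) = 1.9140; S(4,1) = 1.2830; S(4,2) = 0.8600; S(4,3) = 0.5765; S(4,4) = 0.3864
Terminal payoffs V(N, i) = max(S_T - K, 0):
  V(4,0) = 1.063965; V(4,1) = 0.432969; V(4,2) = 0.010000; V(4,3) = 0.000000; V(4,4) = 0.000000
Backward induction: V(k, i) = exp(-r*dt) * [p * V(k+1, i) + (1-p) * V(k+1, i+1)]; then take max(V_cont, immediate exercise) for American.
  V(3,0) = exp(-r*dt) * [p*1.063965 + (1-p)*0.432969] = 0.717022; exercise = 0.717022; V(3,0) = max -> 0.717022
  V(3,1) = exp(-r*dt) * [p*0.432969 + (1-p)*0.010000] = 0.200406; exercise = 0.200406; V(3,1) = max -> 0.200406
  V(3,2) = exp(-r*dt) * [p*0.010000 + (1-p)*0.000000] = 0.004502; exercise = 0.000000; V(3,2) = max -> 0.004502
  V(3,3) = exp(-r*dt) * [p*0.000000 + (1-p)*0.000000] = 0.000000; exercise = 0.000000; V(3,3) = max -> 0.000000
  V(2,0) = exp(-r*dt) * [p*0.717022 + (1-p)*0.200406] = 0.432969; exercise = 0.432969; V(2,0) = max -> 0.432969
  V(2,1) = exp(-r*dt) * [p*0.200406 + (1-p)*0.004502] = 0.092691; exercise = 0.010000; V(2,1) = max -> 0.092691
  V(2,2) = exp(-r*dt) * [p*0.004502 + (1-p)*0.000000] = 0.002026; exercise = 0.000000; V(2,2) = max -> 0.002026
  V(1,0) = exp(-r*dt) * [p*0.432969 + (1-p)*0.092691] = 0.245873; exercise = 0.200406; V(1,0) = max -> 0.245873
  V(1,1) = exp(-r*dt) * [p*0.092691 + (1-p)*0.002026] = 0.042841; exercise = 0.000000; V(1,1) = max -> 0.042841
  V(0,0) = exp(-r*dt) * [p*0.245873 + (1-p)*0.042841] = 0.134239; exercise = 0.010000; V(0,0) = max -> 0.134239

Answer: Price = V(0,0) = 0.1342


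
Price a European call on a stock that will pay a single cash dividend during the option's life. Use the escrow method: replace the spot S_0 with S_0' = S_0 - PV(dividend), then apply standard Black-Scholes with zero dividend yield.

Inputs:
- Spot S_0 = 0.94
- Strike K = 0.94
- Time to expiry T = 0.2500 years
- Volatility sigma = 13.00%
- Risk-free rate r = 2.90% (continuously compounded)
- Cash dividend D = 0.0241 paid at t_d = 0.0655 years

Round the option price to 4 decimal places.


PV(D) = D * exp(-r * t_d) = 0.0241 * 0.99810230 = 0.02405427
S_0' = S_0 - PV(D) = 0.9400 - 0.02405427 = 0.91594573
d1 = (ln(S_0'/K) + (r + sigma^2/2)*T) / (sigma*sqrt(T)) = -0.25477314
d2 = d1 - sigma*sqrt(T) = -0.31977314
exp(-rT) = 0.99277622
N(d1) = 0.39944916; N(d2) = 0.37457015
C = S_0' * N(d1) - K * exp(-rT) * N(d2) = 0.91594573 * 0.39944916 - 0.9400 * 0.99277622 * 0.37457015 = 0.0163

Answer: Price = 0.0163


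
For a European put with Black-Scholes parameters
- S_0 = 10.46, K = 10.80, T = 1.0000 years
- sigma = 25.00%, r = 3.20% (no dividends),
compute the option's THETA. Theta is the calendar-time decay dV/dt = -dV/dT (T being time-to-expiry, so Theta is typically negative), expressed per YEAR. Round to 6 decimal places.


Answer: Theta = -0.333555

Derivation:
d1 = 0.1250492980; d2 = -0.1249507020
phi(d1) = 0.3958352472; exp(-qT) = 1.0000000000; exp(-rT) = 0.9685065821
Theta = -S*exp(-qT)*phi(d1)*sigma/(2*sqrt(T)) + r*K*exp(-rT)*N(-d2) - q*S*exp(-qT)*N(-d1)
N(-d1) = 0.4502422612; N(-d2) = 0.5497187108; sqrt(T) = 1.0000000000
Term 1 = -10.4600 * 1.0000000000 * 0.3958352472 * 0.2500 / (2 * 1.0000000000) = -0.5175545857
Term 2 = 0.0320 * 10.8000 * 0.9685065821 * 0.5497187108 = 0.1839995792
Term 3 = 0 (no dividend yield, q = 0)
Theta = -0.5175545857 + (0.1839995792) + (0.0000000000) = -0.333555


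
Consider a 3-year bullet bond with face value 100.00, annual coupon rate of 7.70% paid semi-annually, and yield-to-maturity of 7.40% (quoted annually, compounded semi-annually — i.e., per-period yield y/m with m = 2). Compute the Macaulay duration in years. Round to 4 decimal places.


Coupon per period c = face * coupon_rate / m = 3.850000
Periods per year m = 2; per-period yield y/m = 0.037000
Number of cashflows N = 6
Cashflows (t years, CF_t, discount factor 1/(1+y/m)^(m*t), PV):
  t = 0.5000: CF_t = 3.850000, DF = 0.964320, PV = 3.712633
  t = 1.0000: CF_t = 3.850000, DF = 0.929913, PV = 3.580166
  t = 1.5000: CF_t = 3.850000, DF = 0.896734, PV = 3.452427
  t = 2.0000: CF_t = 3.850000, DF = 0.864739, PV = 3.329245
  t = 2.5000: CF_t = 3.850000, DF = 0.833885, PV = 3.210458
  t = 3.0000: CF_t = 103.850000, DF = 0.804132, PV = 83.509131
Price P = sum_t PV_t = 100.794059
Macaulay numerator sum_t t * PV_t:
  t * PV_t at t = 0.5000: 1.856316
  t * PV_t at t = 1.0000: 3.580166
  t * PV_t at t = 1.5000: 5.178640
  t * PV_t at t = 2.0000: 6.658489
  t * PV_t at t = 2.5000: 8.026144
  t * PV_t at t = 3.0000: 250.527392
Macaulay duration D = (sum_t t * PV_t) / P = 275.827148 / 100.794059 = 2.736542

Answer: Macaulay duration = 2.7365 years


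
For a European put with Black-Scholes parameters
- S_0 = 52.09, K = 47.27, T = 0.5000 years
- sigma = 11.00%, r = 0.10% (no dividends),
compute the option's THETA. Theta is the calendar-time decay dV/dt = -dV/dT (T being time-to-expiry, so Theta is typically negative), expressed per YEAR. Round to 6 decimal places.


d1 = 1.2936473172; d2 = 1.2158655713
phi(d1) = 0.1727862109; exp(-qT) = 1.0000000000; exp(-rT) = 0.9995001250
Theta = -S*exp(-qT)*phi(d1)*sigma/(2*sqrt(T)) + r*K*exp(-rT)*N(-d2) - q*S*exp(-qT)*N(-d1)
N(-d1) = 0.0978936352; N(-d2) = 0.1120180676; sqrt(T) = 0.7071067812
Term 1 = -52.0900 * 1.0000000000 * 0.1727862109 * 0.1100 / (2 * 0.7071067812) = -0.7000694493
Term 2 = 0.0010 * 47.2700 * 0.9995001250 * 0.1120180676 = 0.0052924472
Term 3 = 0 (no dividend yield, q = 0)
Theta = -0.7000694493 + (0.0052924472) + (0.0000000000) = -0.694777

Answer: Theta = -0.694777


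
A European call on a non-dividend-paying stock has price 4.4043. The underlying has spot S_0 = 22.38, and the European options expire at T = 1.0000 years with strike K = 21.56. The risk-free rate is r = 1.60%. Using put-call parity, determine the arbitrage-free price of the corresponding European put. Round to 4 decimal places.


Answer: Put price = 3.2421

Derivation:
Put-call parity: C - P = S_0 * exp(-qT) - K * exp(-rT).
S_0 * exp(-qT) = 22.3800 * 1.00000000 = 22.38000000
K * exp(-rT) = 21.5600 * 0.98412732 = 21.21778502
P = C - S*exp(-qT) + K*exp(-rT)
P = 4.4043 - 22.38000000 + 21.21778502 = 3.2421


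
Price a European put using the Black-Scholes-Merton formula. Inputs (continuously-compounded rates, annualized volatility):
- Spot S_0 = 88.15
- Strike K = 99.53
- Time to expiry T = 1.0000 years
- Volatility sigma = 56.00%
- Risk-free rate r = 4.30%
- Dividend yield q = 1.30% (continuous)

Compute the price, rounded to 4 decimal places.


Answer: Price = 24.5313

Derivation:
d1 = (ln(S/K) + (r - q + 0.5*sigma^2) * T) / (sigma * sqrt(T)) = 0.11675143
d2 = d1 - sigma * sqrt(T) = -0.44324857
exp(-rT) = 0.95791139; exp(-qT) = 0.98708414
P = K * exp(-rT) * N(-d2) - S_0 * exp(-qT) * N(-d1)
N(-d1) = 0.45352852; N(-d2) = 0.67120702
P = 99.5300 * 0.95791139 * 0.67120702 - 88.1500 * 0.98708414 * 0.45352852 = 24.5313


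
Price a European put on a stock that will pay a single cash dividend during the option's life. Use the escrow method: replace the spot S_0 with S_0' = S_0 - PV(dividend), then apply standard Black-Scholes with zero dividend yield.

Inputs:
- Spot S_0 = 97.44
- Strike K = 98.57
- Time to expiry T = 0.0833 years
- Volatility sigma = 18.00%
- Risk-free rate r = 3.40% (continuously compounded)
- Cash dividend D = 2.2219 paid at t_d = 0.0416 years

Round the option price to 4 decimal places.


PV(D) = D * exp(-r * t_d) = 2.2219 * 0.99858660 = 2.21875957
S_0' = S_0 - PV(D) = 97.4400 - 2.21875957 = 95.22124043
d1 = (ln(S_0'/K) + (r + sigma^2/2)*T) / (sigma*sqrt(T)) = -0.58482394
d2 = d1 - sigma*sqrt(T) = -0.63677507
exp(-rT) = 0.99717181
N(-d1) = 0.72066695; N(-d2) = 0.73786432
P = K * exp(-rT) * N(-d2) - S_0' * N(-d1) = 98.5700 * 0.99717181 * 0.73786432 - 95.22124043 * 0.72066695 = 3.9028

Answer: Price = 3.9028


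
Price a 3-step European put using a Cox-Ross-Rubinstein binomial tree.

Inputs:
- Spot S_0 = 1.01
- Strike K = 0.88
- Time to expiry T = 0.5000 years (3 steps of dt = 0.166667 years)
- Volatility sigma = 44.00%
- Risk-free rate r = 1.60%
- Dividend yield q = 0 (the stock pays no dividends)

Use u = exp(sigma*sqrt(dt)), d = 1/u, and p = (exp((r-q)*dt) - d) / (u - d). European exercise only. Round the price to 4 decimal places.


Answer: Price = V(0,0) = 0.0591

Derivation:
dt = T/N = 0.166667
u = exp(sigma*sqrt(dt)) = 1.196774; d = 1/u = 0.835580
p = (exp((r-q)*dt) - d) / (u - d) = 0.462606
Discount per step: exp(-r*dt) = 0.997337
Stock lattice S(k, i) with i counting down-moves:
  k=0: S(0,0) = 1.0100
  k=1: S(1,0) = 1.2087; S(1,1) = 0.8439
  k=2: S(2,0) = 1.4466; S(2,1) = 1.0100; S(2,2) = 0.7052
  k=3: S(3,0) = 1.7312; S(3,1) = 1.2087; S(3,2) = 0.8439; S(3,3) = 0.5892
Terminal payoffs V(N, i) = max(K - S_T, 0):
  V(3,0) = 0.000000; V(3,1) = 0.000000; V(3,2) = 0.036064; V(3,3) = 0.290769
Backward induction: V(k, i) = exp(-r*dt) * [p * V(k+1, i) + (1-p) * V(k+1, i+1)].
  V(2,0) = exp(-r*dt) * [p*0.000000 + (1-p)*0.000000] = 0.000000
  V(2,1) = exp(-r*dt) * [p*0.000000 + (1-p)*0.036064] = 0.019329
  V(2,2) = exp(-r*dt) * [p*0.036064 + (1-p)*0.290769] = 0.172481
  V(1,0) = exp(-r*dt) * [p*0.000000 + (1-p)*0.019329] = 0.010360
  V(1,1) = exp(-r*dt) * [p*0.019329 + (1-p)*0.172481] = 0.101361
  V(0,0) = exp(-r*dt) * [p*0.010360 + (1-p)*0.101361] = 0.059106


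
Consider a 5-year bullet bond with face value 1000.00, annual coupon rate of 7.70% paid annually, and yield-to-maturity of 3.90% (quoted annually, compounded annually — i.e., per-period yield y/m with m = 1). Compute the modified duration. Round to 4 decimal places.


Coupon per period c = face * coupon_rate / m = 77.000000
Periods per year m = 1; per-period yield y/m = 0.039000
Number of cashflows N = 5
Cashflows (t years, CF_t, discount factor 1/(1+y/m)^(m*t), PV):
  t = 1.0000: CF_t = 77.000000, DF = 0.962464, PV = 74.109721
  t = 2.0000: CF_t = 77.000000, DF = 0.926337, PV = 71.327932
  t = 3.0000: CF_t = 77.000000, DF = 0.891566, PV = 68.650560
  t = 4.0000: CF_t = 77.000000, DF = 0.858100, PV = 66.073686
  t = 5.0000: CF_t = 1077.000000, DF = 0.825890, PV = 889.483642
Price P = sum_t PV_t = 1169.645540
First compute Macaulay numerator sum_t t * PV_t:
  t * PV_t at t = 1.0000: 74.109721
  t * PV_t at t = 2.0000: 142.655863
  t * PV_t at t = 3.0000: 205.951679
  t * PV_t at t = 4.0000: 264.294744
  t * PV_t at t = 5.0000: 4447.418209
Macaulay duration D = 5134.430216 / 1169.645540 = 4.389732
Modified duration = D / (1 + y/m) = 4.389732 / (1 + 0.039000) = 4.224958

Answer: Modified duration = 4.2250


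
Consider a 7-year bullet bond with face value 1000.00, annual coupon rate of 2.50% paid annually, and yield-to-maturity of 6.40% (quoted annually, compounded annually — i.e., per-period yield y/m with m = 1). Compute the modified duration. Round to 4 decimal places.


Coupon per period c = face * coupon_rate / m = 25.000000
Periods per year m = 1; per-period yield y/m = 0.064000
Number of cashflows N = 7
Cashflows (t years, CF_t, discount factor 1/(1+y/m)^(m*t), PV):
  t = 1.0000: CF_t = 25.000000, DF = 0.939850, PV = 23.496241
  t = 2.0000: CF_t = 25.000000, DF = 0.883317, PV = 22.082933
  t = 3.0000: CF_t = 25.000000, DF = 0.830185, PV = 20.754636
  t = 4.0000: CF_t = 25.000000, DF = 0.780249, PV = 19.506237
  t = 5.0000: CF_t = 25.000000, DF = 0.733317, PV = 18.332930
  t = 6.0000: CF_t = 25.000000, DF = 0.689208, PV = 17.230197
  t = 7.0000: CF_t = 1025.000000, DF = 0.647752, PV = 663.945558
Price P = sum_t PV_t = 785.348731
First compute Macaulay numerator sum_t t * PV_t:
  t * PV_t at t = 1.0000: 23.496241
  t * PV_t at t = 2.0000: 44.165866
  t * PV_t at t = 3.0000: 62.263909
  t * PV_t at t = 4.0000: 78.024948
  t * PV_t at t = 5.0000: 91.664648
  t * PV_t at t = 6.0000: 103.381182
  t * PV_t at t = 7.0000: 4647.618906
Macaulay duration D = 5050.615698 / 785.348731 = 6.431048
Modified duration = D / (1 + y/m) = 6.431048 / (1 + 0.064000) = 6.044218

Answer: Modified duration = 6.0442


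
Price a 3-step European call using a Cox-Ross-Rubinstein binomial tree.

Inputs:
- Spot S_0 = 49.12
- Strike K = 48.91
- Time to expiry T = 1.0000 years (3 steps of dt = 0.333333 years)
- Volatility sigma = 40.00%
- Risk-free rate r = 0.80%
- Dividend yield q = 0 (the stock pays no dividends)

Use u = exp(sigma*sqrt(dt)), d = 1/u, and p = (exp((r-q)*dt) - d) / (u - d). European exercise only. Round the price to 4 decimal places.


dt = T/N = 0.333333
u = exp(sigma*sqrt(dt)) = 1.259784; d = 1/u = 0.793787
p = (exp((r-q)*dt) - d) / (u - d) = 0.448250
Discount per step: exp(-r*dt) = 0.997337
Stock lattice S(k, i) with i counting down-moves:
  k=0: S(0,0) = 49.1200
  k=1: S(1,0) = 61.8806; S(1,1) = 38.9908
  k=2: S(2,0) = 77.9562; S(2,1) = 49.1200; S(2,2) = 30.9504
  k=3: S(3,0) = 98.2079; S(3,1) = 61.8806; S(3,2) = 38.9908; S(3,3) = 24.5680
Terminal payoffs V(N, i) = max(S_T - K, 0):
  V(3,0) = 49.297895; V(3,1) = 12.970580; V(3,2) = 0.000000; V(3,3) = 0.000000
Backward induction: V(k, i) = exp(-r*dt) * [p * V(k+1, i) + (1-p) * V(k+1, i+1)].
  V(2,0) = exp(-r*dt) * [p*49.297895 + (1-p)*12.970580] = 29.176404
  V(2,1) = exp(-r*dt) * [p*12.970580 + (1-p)*0.000000] = 5.798583
  V(2,2) = exp(-r*dt) * [p*0.000000 + (1-p)*0.000000] = 0.000000
  V(1,0) = exp(-r*dt) * [p*29.176404 + (1-p)*5.798583] = 16.234350
  V(1,1) = exp(-r*dt) * [p*5.798583 + (1-p)*0.000000] = 2.592295
  V(0,0) = exp(-r*dt) * [p*16.234350 + (1-p)*2.592295] = 8.684162

Answer: Price = V(0,0) = 8.6842


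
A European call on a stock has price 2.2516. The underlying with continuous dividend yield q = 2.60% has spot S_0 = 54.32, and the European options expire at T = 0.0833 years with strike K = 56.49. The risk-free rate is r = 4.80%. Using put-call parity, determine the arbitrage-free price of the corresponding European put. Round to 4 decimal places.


Answer: Put price = 4.3137

Derivation:
Put-call parity: C - P = S_0 * exp(-qT) - K * exp(-rT).
S_0 * exp(-qT) = 54.3200 * 0.99783654 = 54.20248105
K * exp(-rT) = 56.4900 * 0.99600958 = 56.26458134
P = C - S*exp(-qT) + K*exp(-rT)
P = 2.2516 - 54.20248105 + 56.26458134 = 4.3137


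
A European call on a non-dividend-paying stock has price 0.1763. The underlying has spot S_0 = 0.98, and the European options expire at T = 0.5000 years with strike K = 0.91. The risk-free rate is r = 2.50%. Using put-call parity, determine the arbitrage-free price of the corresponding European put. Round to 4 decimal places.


Put-call parity: C - P = S_0 * exp(-qT) - K * exp(-rT).
S_0 * exp(-qT) = 0.9800 * 1.00000000 = 0.98000000
K * exp(-rT) = 0.9100 * 0.98757780 = 0.89869580
P = C - S*exp(-qT) + K*exp(-rT)
P = 0.1763 - 0.98000000 + 0.89869580 = 0.0950

Answer: Put price = 0.0950


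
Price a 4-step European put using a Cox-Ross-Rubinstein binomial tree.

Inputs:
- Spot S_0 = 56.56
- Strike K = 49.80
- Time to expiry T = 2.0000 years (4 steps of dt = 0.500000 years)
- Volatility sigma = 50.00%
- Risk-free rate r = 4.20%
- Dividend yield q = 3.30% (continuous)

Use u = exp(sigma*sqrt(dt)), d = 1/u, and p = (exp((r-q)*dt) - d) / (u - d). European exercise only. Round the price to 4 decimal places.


dt = T/N = 0.500000
u = exp(sigma*sqrt(dt)) = 1.424119; d = 1/u = 0.702189
p = (exp((r-q)*dt) - d) / (u - d) = 0.418768
Discount per step: exp(-r*dt) = 0.979219
Stock lattice S(k, i) with i counting down-moves:
  k=0: S(0,0) = 56.5600
  k=1: S(1,0) = 80.5482; S(1,1) = 39.7158
  k=2: S(2,0) = 114.7102; S(2,1) = 56.5600; S(2,2) = 27.8880
  k=3: S(3,0) = 163.3610; S(3,1) = 80.5482; S(3,2) = 39.7158; S(3,3) = 19.5826
  k=4: S(4,0) = 232.6454; S(4,1) = 114.7102; S(4,2) = 56.5600; S(4,3) = 27.8880; S(4,4) = 13.7507
Terminal payoffs V(N, i) = max(K - S_T, 0):
  V(4,0) = 0.000000; V(4,1) = 0.000000; V(4,2) = 0.000000; V(4,3) = 21.912035; V(4,4) = 36.049318
Backward induction: V(k, i) = exp(-r*dt) * [p * V(k+1, i) + (1-p) * V(k+1, i+1)].
  V(3,0) = exp(-r*dt) * [p*0.000000 + (1-p)*0.000000] = 0.000000
  V(3,1) = exp(-r*dt) * [p*0.000000 + (1-p)*0.000000] = 0.000000
  V(3,2) = exp(-r*dt) * [p*0.000000 + (1-p)*21.912035] = 12.471302
  V(3,3) = exp(-r*dt) * [p*21.912035 + (1-p)*36.049318] = 29.502958
  V(2,0) = exp(-r*dt) * [p*0.000000 + (1-p)*0.000000] = 0.000000
  V(2,1) = exp(-r*dt) * [p*0.000000 + (1-p)*12.471302] = 7.098080
  V(2,2) = exp(-r*dt) * [p*12.471302 + (1-p)*29.502958] = 21.905755
  V(1,0) = exp(-r*dt) * [p*0.000000 + (1-p)*7.098080] = 4.039894
  V(1,1) = exp(-r*dt) * [p*7.098080 + (1-p)*21.905755] = 15.378408
  V(0,0) = exp(-r*dt) * [p*4.039894 + (1-p)*15.378408] = 10.409291

Answer: Price = V(0,0) = 10.4093


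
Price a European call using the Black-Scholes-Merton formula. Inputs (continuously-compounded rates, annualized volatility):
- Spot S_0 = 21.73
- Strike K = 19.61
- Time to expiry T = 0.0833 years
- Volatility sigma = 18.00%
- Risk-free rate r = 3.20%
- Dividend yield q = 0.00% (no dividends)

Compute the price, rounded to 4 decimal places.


Answer: Price = 2.1807

Derivation:
d1 = (ln(S/K) + (r - q + 0.5*sigma^2) * T) / (sigma * sqrt(T)) = 2.05326067
d2 = d1 - sigma * sqrt(T) = 2.00130954
exp(-rT) = 0.99733795; exp(-qT) = 1.00000000
C = S_0 * exp(-qT) * N(d1) - K * exp(-rT) * N(d2)
N(d1) = 0.97997635; N(d2) = 0.97732048
C = 21.7300 * 1.00000000 * 0.97997635 - 19.6100 * 0.99733795 * 0.97732048 = 2.1807


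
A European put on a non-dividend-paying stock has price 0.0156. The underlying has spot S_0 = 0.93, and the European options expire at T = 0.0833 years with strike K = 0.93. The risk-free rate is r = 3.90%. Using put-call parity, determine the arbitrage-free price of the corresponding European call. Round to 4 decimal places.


Answer: Call price = 0.0186

Derivation:
Put-call parity: C - P = S_0 * exp(-qT) - K * exp(-rT).
S_0 * exp(-qT) = 0.9300 * 1.00000000 = 0.93000000
K * exp(-rT) = 0.9300 * 0.99675657 = 0.92698361
C = P + S*exp(-qT) - K*exp(-rT)
C = 0.0156 + 0.93000000 - 0.92698361 = 0.0186


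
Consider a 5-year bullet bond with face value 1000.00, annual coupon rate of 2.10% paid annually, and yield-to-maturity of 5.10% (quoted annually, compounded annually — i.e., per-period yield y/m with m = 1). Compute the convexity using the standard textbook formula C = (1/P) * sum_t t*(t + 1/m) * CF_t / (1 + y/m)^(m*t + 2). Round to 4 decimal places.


Answer: Convexity = 25.5851

Derivation:
Coupon per period c = face * coupon_rate / m = 21.000000
Periods per year m = 1; per-period yield y/m = 0.051000
Number of cashflows N = 5
Cashflows (t years, CF_t, discount factor 1/(1+y/m)^(m*t), PV):
  t = 1.0000: CF_t = 21.000000, DF = 0.951475, PV = 19.980971
  t = 2.0000: CF_t = 21.000000, DF = 0.905304, PV = 19.011390
  t = 3.0000: CF_t = 21.000000, DF = 0.861374, PV = 18.088858
  t = 4.0000: CF_t = 21.000000, DF = 0.819576, PV = 17.211092
  t = 5.0000: CF_t = 1021.000000, DF = 0.779806, PV = 796.181646
Price P = sum_t PV_t = 870.473957
Convexity numerator sum_t t*(t + 1/m) * CF_t / (1+y/m)^(m*t + 2):
  t = 1.0000: term = 36.177716
  t = 2.0000: term = 103.266553
  t = 3.0000: term = 196.511043
  t = 4.0000: term = 311.625504
  t = 5.0000: term = 21623.599281
Convexity = (1/P) * sum = 22271.180097 / 870.473957 = 25.585119


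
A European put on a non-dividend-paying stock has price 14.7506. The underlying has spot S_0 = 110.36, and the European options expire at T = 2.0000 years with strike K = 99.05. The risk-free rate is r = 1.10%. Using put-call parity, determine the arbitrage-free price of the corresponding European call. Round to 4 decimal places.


Answer: Call price = 28.2159

Derivation:
Put-call parity: C - P = S_0 * exp(-qT) - K * exp(-rT).
S_0 * exp(-qT) = 110.3600 * 1.00000000 = 110.36000000
K * exp(-rT) = 99.0500 * 0.97824024 = 96.89469528
C = P + S*exp(-qT) - K*exp(-rT)
C = 14.7506 + 110.36000000 - 96.89469528 = 28.2159


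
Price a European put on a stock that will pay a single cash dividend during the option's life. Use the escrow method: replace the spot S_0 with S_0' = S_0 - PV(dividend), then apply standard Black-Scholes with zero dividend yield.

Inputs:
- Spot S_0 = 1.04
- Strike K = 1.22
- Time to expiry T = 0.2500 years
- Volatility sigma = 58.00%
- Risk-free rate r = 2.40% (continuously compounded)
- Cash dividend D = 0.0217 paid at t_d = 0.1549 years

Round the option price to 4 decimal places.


Answer: Price = 0.2482

Derivation:
PV(D) = D * exp(-r * t_d) = 0.0217 * 0.99628930 = 0.02161948
S_0' = S_0 - PV(D) = 1.0400 - 0.02161948 = 1.01838052
d1 = (ln(S_0'/K) + (r + sigma^2/2)*T) / (sigma*sqrt(T)) = -0.45719730
d2 = d1 - sigma*sqrt(T) = -0.74719730
exp(-rT) = 0.99401796
N(-d1) = 0.67623538; N(-d2) = 0.77252776
P = K * exp(-rT) * N(-d2) - S_0' * N(-d1) = 1.2200 * 0.99401796 * 0.77252776 - 1.01838052 * 0.67623538 = 0.2482


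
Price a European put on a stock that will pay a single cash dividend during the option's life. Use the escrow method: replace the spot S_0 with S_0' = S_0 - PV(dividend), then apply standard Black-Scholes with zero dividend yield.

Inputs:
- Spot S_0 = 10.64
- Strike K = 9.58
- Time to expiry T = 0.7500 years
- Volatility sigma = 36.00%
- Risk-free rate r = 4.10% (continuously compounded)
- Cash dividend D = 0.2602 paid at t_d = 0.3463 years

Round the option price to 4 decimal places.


PV(D) = D * exp(-r * t_d) = 0.2602 * 0.98590202 = 0.25653171
S_0' = S_0 - PV(D) = 10.6400 - 0.25653171 = 10.38346829
d1 = (ln(S_0'/K) + (r + sigma^2/2)*T) / (sigma*sqrt(T)) = 0.51283895
d2 = d1 - sigma*sqrt(T) = 0.20106981
exp(-rT) = 0.96971797
N(-d1) = 0.30403199; N(-d2) = 0.42032199
P = K * exp(-rT) * N(-d2) - S_0' * N(-d1) = 9.5800 * 0.96971797 * 0.42032199 - 10.38346829 * 0.30403199 = 0.7478

Answer: Price = 0.7478


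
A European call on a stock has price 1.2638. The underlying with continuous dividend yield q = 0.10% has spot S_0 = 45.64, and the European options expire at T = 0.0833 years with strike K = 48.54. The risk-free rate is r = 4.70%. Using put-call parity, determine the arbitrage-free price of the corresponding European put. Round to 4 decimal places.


Put-call parity: C - P = S_0 * exp(-qT) - K * exp(-rT).
S_0 * exp(-qT) = 45.6400 * 0.99991670 = 45.63619835
K * exp(-rT) = 48.5400 * 0.99609255 = 48.35033257
P = C - S*exp(-qT) + K*exp(-rT)
P = 1.2638 - 45.63619835 + 48.35033257 = 3.9779

Answer: Put price = 3.9779


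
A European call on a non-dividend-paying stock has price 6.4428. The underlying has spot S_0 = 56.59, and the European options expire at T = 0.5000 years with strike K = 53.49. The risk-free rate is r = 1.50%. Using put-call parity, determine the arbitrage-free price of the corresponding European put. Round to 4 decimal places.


Answer: Put price = 2.9431

Derivation:
Put-call parity: C - P = S_0 * exp(-qT) - K * exp(-rT).
S_0 * exp(-qT) = 56.5900 * 1.00000000 = 56.59000000
K * exp(-rT) = 53.4900 * 0.99252805 = 53.09032565
P = C - S*exp(-qT) + K*exp(-rT)
P = 6.4428 - 56.59000000 + 53.09032565 = 2.9431


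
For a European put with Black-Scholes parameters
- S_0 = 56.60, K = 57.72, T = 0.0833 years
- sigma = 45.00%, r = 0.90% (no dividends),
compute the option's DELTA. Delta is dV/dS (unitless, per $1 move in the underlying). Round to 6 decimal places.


Answer: Delta = -0.531945

Derivation:
d1 = -0.0801593615; d2 = -0.2100371887
phi(d1) = 0.3976626307; exp(-qT) = 1.0000000000; exp(-rT) = 0.9992505810
N(-d1) = 0.5319447445
Delta = -exp(-qT) * N(-d1) = -1.0000000000 * 0.5319447445 = -0.531945


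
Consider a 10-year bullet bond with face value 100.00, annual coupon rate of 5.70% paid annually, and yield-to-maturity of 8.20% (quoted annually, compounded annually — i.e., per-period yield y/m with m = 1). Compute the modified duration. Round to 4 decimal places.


Coupon per period c = face * coupon_rate / m = 5.700000
Periods per year m = 1; per-period yield y/m = 0.082000
Number of cashflows N = 10
Cashflows (t years, CF_t, discount factor 1/(1+y/m)^(m*t), PV):
  t = 1.0000: CF_t = 5.700000, DF = 0.924214, PV = 5.268022
  t = 2.0000: CF_t = 5.700000, DF = 0.854172, PV = 4.868782
  t = 3.0000: CF_t = 5.700000, DF = 0.789438, PV = 4.499799
  t = 4.0000: CF_t = 5.700000, DF = 0.729610, PV = 4.158779
  t = 5.0000: CF_t = 5.700000, DF = 0.674316, PV = 3.843603
  t = 6.0000: CF_t = 5.700000, DF = 0.623213, PV = 3.552314
  t = 7.0000: CF_t = 5.700000, DF = 0.575982, PV = 3.283099
  t = 8.0000: CF_t = 5.700000, DF = 0.532331, PV = 3.034288
  t = 9.0000: CF_t = 5.700000, DF = 0.491988, PV = 2.804333
  t = 10.0000: CF_t = 105.700000, DF = 0.454703, PV = 48.062060
Price P = sum_t PV_t = 83.375078
First compute Macaulay numerator sum_t t * PV_t:
  t * PV_t at t = 1.0000: 5.268022
  t * PV_t at t = 2.0000: 9.737564
  t * PV_t at t = 3.0000: 13.499396
  t * PV_t at t = 4.0000: 16.635115
  t * PV_t at t = 5.0000: 19.218016
  t * PV_t at t = 6.0000: 21.313881
  t * PV_t at t = 7.0000: 22.981696
  t * PV_t at t = 8.0000: 24.274302
  t * PV_t at t = 9.0000: 25.238993
  t * PV_t at t = 10.0000: 480.620598
Macaulay duration D = 638.787583 / 83.375078 = 7.661613
Modified duration = D / (1 + y/m) = 7.661613 / (1 + 0.082000) = 7.080973

Answer: Modified duration = 7.0810


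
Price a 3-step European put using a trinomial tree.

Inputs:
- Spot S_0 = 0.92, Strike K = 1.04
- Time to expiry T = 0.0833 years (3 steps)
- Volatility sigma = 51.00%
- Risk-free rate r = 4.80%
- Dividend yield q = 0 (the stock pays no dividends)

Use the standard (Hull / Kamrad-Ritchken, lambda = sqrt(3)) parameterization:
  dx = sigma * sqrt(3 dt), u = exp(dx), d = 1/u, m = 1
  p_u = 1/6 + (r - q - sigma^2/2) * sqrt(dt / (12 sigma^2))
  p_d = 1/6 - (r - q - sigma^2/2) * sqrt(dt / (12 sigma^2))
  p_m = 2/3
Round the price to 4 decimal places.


Answer: Price = V(0,0) = 0.1330

Derivation:
dt = T/N = 0.027767; dx = sigma*sqrt(3*dt) = 0.147195
u = exp(dx) = 1.158580; d = 1/u = 0.863126
p_u = 0.158928, p_m = 0.666667, p_d = 0.174406
Discount per step: exp(-r*dt) = 0.998668
Stock lattice S(k, j) with j the centered position index:
  k=0: S(0,+0) = 0.9200
  k=1: S(1,-1) = 0.7941; S(1,+0) = 0.9200; S(1,+1) = 1.0659
  k=2: S(2,-2) = 0.6854; S(2,-1) = 0.7941; S(2,+0) = 0.9200; S(2,+1) = 1.0659; S(2,+2) = 1.2349
  k=3: S(3,-3) = 0.5916; S(3,-2) = 0.6854; S(3,-1) = 0.7941; S(3,+0) = 0.9200; S(3,+1) = 1.0659; S(3,+2) = 1.2349; S(3,+3) = 1.4308
Terminal payoffs V(N, j) = max(K - S_T, 0):
  V(3,-3) = 0.448425; V(3,-2) = 0.354613; V(3,-1) = 0.245924; V(3,+0) = 0.120000; V(3,+1) = 0.000000; V(3,+2) = 0.000000; V(3,+3) = 0.000000
Backward induction: V(k, j) = exp(-r*dt) * [p_u * V(k+1, j+1) + p_m * V(k+1, j) + p_d * V(k+1, j-1)]
  V(2,-2) = exp(-r*dt) * [p_u*0.245924 + p_m*0.354613 + p_d*0.448425] = 0.353229
  V(2,-1) = exp(-r*dt) * [p_u*0.120000 + p_m*0.245924 + p_d*0.354613] = 0.244541
  V(2,+0) = exp(-r*dt) * [p_u*0.000000 + p_m*0.120000 + p_d*0.245924] = 0.122727
  V(2,+1) = exp(-r*dt) * [p_u*0.000000 + p_m*0.000000 + p_d*0.120000] = 0.020901
  V(2,+2) = exp(-r*dt) * [p_u*0.000000 + p_m*0.000000 + p_d*0.000000] = 0.000000
  V(1,-1) = exp(-r*dt) * [p_u*0.122727 + p_m*0.244541 + p_d*0.353229] = 0.243812
  V(1,+0) = exp(-r*dt) * [p_u*0.020901 + p_m*0.122727 + p_d*0.244541] = 0.127619
  V(1,+1) = exp(-r*dt) * [p_u*0.000000 + p_m*0.020901 + p_d*0.122727] = 0.035291
  V(0,+0) = exp(-r*dt) * [p_u*0.035291 + p_m*0.127619 + p_d*0.243812] = 0.133033


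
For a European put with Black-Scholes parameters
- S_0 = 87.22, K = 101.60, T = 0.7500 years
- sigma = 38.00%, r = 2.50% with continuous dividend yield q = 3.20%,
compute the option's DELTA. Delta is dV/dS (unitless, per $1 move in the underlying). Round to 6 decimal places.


d1 = -0.3151416997; d2 = -0.6442313531
phi(d1) = 0.3796157665; exp(-qT) = 0.9762857098; exp(-rT) = 0.9814246877
N(-d1) = 0.6236729657
Delta = -exp(-qT) * N(-d1) = -0.9762857098 * 0.6236729657 = -0.608883

Answer: Delta = -0.608883


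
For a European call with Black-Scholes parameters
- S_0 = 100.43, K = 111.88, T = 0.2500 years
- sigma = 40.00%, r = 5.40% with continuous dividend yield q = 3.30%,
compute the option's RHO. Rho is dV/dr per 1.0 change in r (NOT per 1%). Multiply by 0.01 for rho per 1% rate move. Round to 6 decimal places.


Answer: Rho = 7.443642

Derivation:
d1 = -0.4135795046; d2 = -0.6135795046
phi(d1) = 0.3662414233; exp(-qT) = 0.9917839379; exp(-rT) = 0.9865907163
N(d2) = 0.2697466152
Rho = K*T*exp(-rT)*N(d2) = 111.8800 * 0.2500 * 0.9865907163 * 0.2697466152 = 7.443642


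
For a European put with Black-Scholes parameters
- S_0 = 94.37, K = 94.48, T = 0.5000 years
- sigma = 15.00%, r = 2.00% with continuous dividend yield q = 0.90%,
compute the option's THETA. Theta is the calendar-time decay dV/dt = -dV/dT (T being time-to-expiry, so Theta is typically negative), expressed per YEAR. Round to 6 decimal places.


Answer: Theta = -3.404430

Derivation:
d1 = 0.0939042910; d2 = -0.0121617262
phi(d1) = 0.3971872126; exp(-qT) = 0.9955101098; exp(-rT) = 0.9900498337
Theta = -S*exp(-qT)*phi(d1)*sigma/(2*sqrt(T)) + r*K*exp(-rT)*N(-d2) - q*S*exp(-qT)*N(-d1)
N(-d1) = 0.4625925926; N(-d2) = 0.5048517072; sqrt(T) = 0.7071067812
Term 1 = -94.3700 * 0.9955101098 * 0.3971872126 * 0.1500 / (2 * 0.7071067812) = -3.9577754392
Term 2 = 0.0200 * 94.4800 * 0.9900498337 * 0.5048517072 = 0.9444756478
Term 3 = -0.0090 * 94.3700 * 0.9955101098 * 0.4625925926 = -0.3911297168
Theta = -3.9577754392 + (0.9444756478) + (-0.3911297168) = -3.404430


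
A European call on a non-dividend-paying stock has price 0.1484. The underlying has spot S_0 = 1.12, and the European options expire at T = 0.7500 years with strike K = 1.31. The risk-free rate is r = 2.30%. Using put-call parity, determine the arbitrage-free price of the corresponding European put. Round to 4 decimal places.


Put-call parity: C - P = S_0 * exp(-qT) - K * exp(-rT).
S_0 * exp(-qT) = 1.1200 * 1.00000000 = 1.12000000
K * exp(-rT) = 1.3100 * 0.98289793 = 1.28759629
P = C - S*exp(-qT) + K*exp(-rT)
P = 0.1484 - 1.12000000 + 1.28759629 = 0.3160

Answer: Put price = 0.3160


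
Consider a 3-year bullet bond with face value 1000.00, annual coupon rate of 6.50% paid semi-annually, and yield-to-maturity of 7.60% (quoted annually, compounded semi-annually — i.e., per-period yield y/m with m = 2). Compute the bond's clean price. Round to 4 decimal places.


Answer: Price = 970.9796

Derivation:
Coupon per period c = face * coupon_rate / m = 32.500000
Periods per year m = 2; per-period yield y/m = 0.038000
Number of cashflows N = 6
Cashflows (t years, CF_t, discount factor 1/(1+y/m)^(m*t), PV):
  t = 0.5000: CF_t = 32.500000, DF = 0.963391, PV = 31.310212
  t = 1.0000: CF_t = 32.500000, DF = 0.928122, PV = 30.163981
  t = 1.5000: CF_t = 32.500000, DF = 0.894145, PV = 29.059712
  t = 2.0000: CF_t = 32.500000, DF = 0.861411, PV = 27.995869
  t = 2.5000: CF_t = 32.500000, DF = 0.829876, PV = 26.970972
  t = 3.0000: CF_t = 1032.500000, DF = 0.799495, PV = 825.478829
Price P = sum_t PV_t = 970.979573


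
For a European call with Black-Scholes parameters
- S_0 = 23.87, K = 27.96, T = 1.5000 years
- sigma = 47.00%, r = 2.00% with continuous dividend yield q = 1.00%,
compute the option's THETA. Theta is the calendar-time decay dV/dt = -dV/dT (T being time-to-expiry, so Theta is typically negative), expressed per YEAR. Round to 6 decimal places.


Answer: Theta = -1.837897

Derivation:
d1 = 0.0391267298; d2 = -0.5365033597
phi(d1) = 0.3986370267; exp(-qT) = 0.9851119396; exp(-rT) = 0.9704455335
Theta = -S*exp(-qT)*phi(d1)*sigma/(2*sqrt(T)) - r*K*exp(-rT)*N(d2) + q*S*exp(-qT)*N(d1)
N(d1) = 0.5156053250; N(d2) = 0.2958053573; sqrt(T) = 1.2247448714
Term 1 = -23.8700 * 0.9851119396 * 0.3986370267 * 0.4700 / (2 * 1.2247448714) = -1.7986135854
Term 2 = -0.0200 * 27.9600 * 0.9704455335 * 0.2958053573 = -0.1605256228
Term 3 = 0.0100 * 23.8700 * 0.9851119396 * 0.5156053250 = 0.1212426432
Theta = -1.7986135854 + (-0.1605256228) + (0.1212426432) = -1.837897


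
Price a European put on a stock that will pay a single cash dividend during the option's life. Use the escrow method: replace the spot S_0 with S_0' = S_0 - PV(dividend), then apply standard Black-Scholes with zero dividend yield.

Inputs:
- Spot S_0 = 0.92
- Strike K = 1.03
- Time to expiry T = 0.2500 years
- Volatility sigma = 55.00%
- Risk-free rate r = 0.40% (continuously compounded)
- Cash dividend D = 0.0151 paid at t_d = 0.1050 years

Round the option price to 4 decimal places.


Answer: Price = 0.1790

Derivation:
PV(D) = D * exp(-r * t_d) = 0.0151 * 0.99958009 = 0.01509366
S_0' = S_0 - PV(D) = 0.9200 - 0.01509366 = 0.90490634
d1 = (ln(S_0'/K) + (r + sigma^2/2)*T) / (sigma*sqrt(T)) = -0.32970958
d2 = d1 - sigma*sqrt(T) = -0.60470958
exp(-rT) = 0.99900050
N(-d1) = 0.62919029; N(-d2) = 0.72731401
P = K * exp(-rT) * N(-d2) - S_0' * N(-d1) = 1.0300 * 0.99900050 * 0.72731401 - 0.90490634 * 0.62919029 = 0.1790


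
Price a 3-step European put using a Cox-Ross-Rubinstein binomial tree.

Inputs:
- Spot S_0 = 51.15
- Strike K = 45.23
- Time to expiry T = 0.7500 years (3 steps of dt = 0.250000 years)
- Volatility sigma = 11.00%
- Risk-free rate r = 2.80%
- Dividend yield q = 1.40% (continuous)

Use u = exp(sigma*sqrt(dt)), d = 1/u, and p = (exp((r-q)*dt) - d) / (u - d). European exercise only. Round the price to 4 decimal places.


Answer: Price = V(0,0) = 0.2038

Derivation:
dt = T/N = 0.250000
u = exp(sigma*sqrt(dt)) = 1.056541; d = 1/u = 0.946485
p = (exp((r-q)*dt) - d) / (u - d) = 0.518111
Discount per step: exp(-r*dt) = 0.993024
Stock lattice S(k, i) with i counting down-moves:
  k=0: S(0,0) = 51.1500
  k=1: S(1,0) = 54.0421; S(1,1) = 48.4127
  k=2: S(2,0) = 57.0976; S(2,1) = 51.1500; S(2,2) = 45.8219
  k=3: S(3,0) = 60.3260; S(3,1) = 54.0421; S(3,2) = 48.4127; S(3,3) = 43.3698
Terminal payoffs V(N, i) = max(K - S_T, 0):
  V(3,0) = 0.000000; V(3,1) = 0.000000; V(3,2) = 0.000000; V(3,3) = 1.860237
Backward induction: V(k, i) = exp(-r*dt) * [p * V(k+1, i) + (1-p) * V(k+1, i+1)].
  V(2,0) = exp(-r*dt) * [p*0.000000 + (1-p)*0.000000] = 0.000000
  V(2,1) = exp(-r*dt) * [p*0.000000 + (1-p)*0.000000] = 0.000000
  V(2,2) = exp(-r*dt) * [p*0.000000 + (1-p)*1.860237] = 0.890174
  V(1,0) = exp(-r*dt) * [p*0.000000 + (1-p)*0.000000] = 0.000000
  V(1,1) = exp(-r*dt) * [p*0.000000 + (1-p)*0.890174] = 0.425973
  V(0,0) = exp(-r*dt) * [p*0.000000 + (1-p)*0.425973] = 0.203839
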